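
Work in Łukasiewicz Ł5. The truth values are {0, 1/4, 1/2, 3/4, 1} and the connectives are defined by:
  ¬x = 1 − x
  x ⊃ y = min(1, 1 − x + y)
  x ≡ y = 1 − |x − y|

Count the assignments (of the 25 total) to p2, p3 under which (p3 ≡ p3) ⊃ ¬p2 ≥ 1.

5

value 1: 5 assignments (counts)
value 3/4: 5 assignments
value 1/2: 5 assignments
value 1/4: 5 assignments
value 0: 5 assignments
So 5 of the 25 assignments meet the threshold.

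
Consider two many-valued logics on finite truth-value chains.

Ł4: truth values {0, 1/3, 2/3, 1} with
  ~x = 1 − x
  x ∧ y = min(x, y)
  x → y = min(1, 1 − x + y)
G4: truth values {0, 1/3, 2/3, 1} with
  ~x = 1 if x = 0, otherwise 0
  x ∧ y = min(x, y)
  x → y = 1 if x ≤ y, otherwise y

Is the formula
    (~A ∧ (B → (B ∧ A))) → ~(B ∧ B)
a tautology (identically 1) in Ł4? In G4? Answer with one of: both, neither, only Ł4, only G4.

In Ł4: at A = 1/3, B = 2/3 the value is 2/3 — not a tautology.
In G4: every assignment gives 1 — tautology.

only G4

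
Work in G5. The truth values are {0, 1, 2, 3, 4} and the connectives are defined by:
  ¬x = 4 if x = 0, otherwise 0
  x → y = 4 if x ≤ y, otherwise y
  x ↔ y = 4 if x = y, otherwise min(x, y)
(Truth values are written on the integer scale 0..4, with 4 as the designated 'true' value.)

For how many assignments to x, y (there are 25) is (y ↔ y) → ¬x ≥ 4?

5

value 4: 5 assignments (counts)
value 0: 20 assignments
So 5 of the 25 assignments meet the threshold.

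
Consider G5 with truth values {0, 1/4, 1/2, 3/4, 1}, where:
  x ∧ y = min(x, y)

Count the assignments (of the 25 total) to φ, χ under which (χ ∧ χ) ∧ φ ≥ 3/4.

value 1: 1 assignment (counts)
value 3/4: 3 assignments (counts)
value 1/2: 5 assignments
value 1/4: 7 assignments
value 0: 9 assignments
So 4 of the 25 assignments meet the threshold.

4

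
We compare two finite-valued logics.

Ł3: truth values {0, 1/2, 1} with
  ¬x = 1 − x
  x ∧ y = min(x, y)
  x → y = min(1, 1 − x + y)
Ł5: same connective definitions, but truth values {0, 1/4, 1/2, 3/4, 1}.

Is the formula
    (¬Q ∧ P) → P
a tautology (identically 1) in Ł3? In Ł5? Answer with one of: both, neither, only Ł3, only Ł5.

both

In Ł3: every assignment gives 1 — tautology.
In Ł5: every assignment gives 1 — tautology.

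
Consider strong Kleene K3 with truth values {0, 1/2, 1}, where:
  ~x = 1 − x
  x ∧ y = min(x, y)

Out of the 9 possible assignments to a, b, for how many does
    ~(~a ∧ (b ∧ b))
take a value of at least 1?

a = 0, b = 0 ↦ 1  ≥
a = 0, b = 1/2 ↦ 1/2  <
a = 0, b = 1 ↦ 0  <
a = 1/2, b = 0 ↦ 1  ≥
a = 1/2, b = 1/2 ↦ 1/2  <
a = 1/2, b = 1 ↦ 1/2  <
a = 1, b = 0 ↦ 1  ≥
a = 1, b = 1/2 ↦ 1  ≥
a = 1, b = 1 ↦ 1  ≥
So 5 of the 9 assignments meet the threshold.

5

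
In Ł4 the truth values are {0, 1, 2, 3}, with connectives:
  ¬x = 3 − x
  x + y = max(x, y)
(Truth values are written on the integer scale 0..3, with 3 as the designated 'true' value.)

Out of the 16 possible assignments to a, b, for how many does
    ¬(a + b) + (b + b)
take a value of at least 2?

a = 0, b = 0 ↦ 3  ≥
a = 0, b = 1 ↦ 2  ≥
a = 0, b = 2 ↦ 2  ≥
a = 0, b = 3 ↦ 3  ≥
a = 1, b = 0 ↦ 2  ≥
a = 1, b = 1 ↦ 2  ≥
a = 1, b = 2 ↦ 2  ≥
a = 1, b = 3 ↦ 3  ≥
a = 2, b = 0 ↦ 1  <
a = 2, b = 1 ↦ 1  <
a = 2, b = 2 ↦ 2  ≥
a = 2, b = 3 ↦ 3  ≥
a = 3, b = 0 ↦ 0  <
a = 3, b = 1 ↦ 1  <
a = 3, b = 2 ↦ 2  ≥
a = 3, b = 3 ↦ 3  ≥
So 12 of the 16 assignments meet the threshold.

12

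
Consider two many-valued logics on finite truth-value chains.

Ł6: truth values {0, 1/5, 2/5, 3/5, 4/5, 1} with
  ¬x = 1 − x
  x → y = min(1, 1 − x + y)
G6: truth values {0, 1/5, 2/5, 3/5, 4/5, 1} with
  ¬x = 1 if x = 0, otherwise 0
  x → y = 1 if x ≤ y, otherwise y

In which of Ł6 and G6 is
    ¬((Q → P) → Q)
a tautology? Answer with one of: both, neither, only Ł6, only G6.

In Ł6: at P = 0, Q = 1/5 the value is 3/5 — not a tautology.
In G6: at P = 0, Q = 1/5 the value is 0 — not a tautology.

neither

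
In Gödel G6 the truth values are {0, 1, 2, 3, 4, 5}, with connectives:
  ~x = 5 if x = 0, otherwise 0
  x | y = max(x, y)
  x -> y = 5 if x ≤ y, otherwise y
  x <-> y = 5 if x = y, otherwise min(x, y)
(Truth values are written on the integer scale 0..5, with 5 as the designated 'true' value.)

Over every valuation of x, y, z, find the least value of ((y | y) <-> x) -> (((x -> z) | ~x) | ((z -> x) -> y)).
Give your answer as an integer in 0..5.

1

Take x = 1, y = 1, z = 0:
y | y = 1 | 1 = 1
(y | y) <-> x = 1 <-> 1 = 5
x -> z = 1 -> 0 = 0
~x = ~1 = 0
(x -> z) | ~x = 0 | 0 = 0
z -> x = 0 -> 1 = 5
(z -> x) -> y = 5 -> 1 = 1
((x -> z) | ~x) | ((z -> x) -> y) = 0 | 1 = 1
((y | y) <-> x) -> (((x -> z) | ~x) | ((z -> x) -> y)) = 5 -> 1 = 1
No assignment yields a value below 1, so this is the minimum.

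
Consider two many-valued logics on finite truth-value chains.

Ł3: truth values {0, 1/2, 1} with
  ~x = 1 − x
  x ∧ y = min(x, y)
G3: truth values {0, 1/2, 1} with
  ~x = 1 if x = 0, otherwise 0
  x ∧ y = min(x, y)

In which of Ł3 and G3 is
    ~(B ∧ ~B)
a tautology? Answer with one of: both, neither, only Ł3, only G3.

only G3

In Ł3: at B = 1/2 the value is 1/2 — not a tautology.
In G3: every assignment gives 1 — tautology.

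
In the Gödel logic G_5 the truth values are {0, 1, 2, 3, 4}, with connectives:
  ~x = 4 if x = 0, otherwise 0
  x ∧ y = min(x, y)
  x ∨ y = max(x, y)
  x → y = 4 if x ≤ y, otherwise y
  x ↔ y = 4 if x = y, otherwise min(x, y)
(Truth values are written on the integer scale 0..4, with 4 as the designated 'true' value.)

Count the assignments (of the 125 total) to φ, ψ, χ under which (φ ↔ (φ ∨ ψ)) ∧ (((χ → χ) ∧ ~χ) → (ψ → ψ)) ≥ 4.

value 4: 75 assignments (counts)
value 3: 5 assignments
value 2: 10 assignments
value 1: 15 assignments
value 0: 20 assignments
So 75 of the 125 assignments meet the threshold.

75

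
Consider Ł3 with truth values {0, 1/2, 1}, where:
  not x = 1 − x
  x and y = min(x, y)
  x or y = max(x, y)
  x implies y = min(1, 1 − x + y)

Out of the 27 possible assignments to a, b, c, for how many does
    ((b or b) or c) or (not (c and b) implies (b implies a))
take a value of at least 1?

value 1: 26 assignments (counts)
value 1/2: 1 assignment
So 26 of the 27 assignments meet the threshold.

26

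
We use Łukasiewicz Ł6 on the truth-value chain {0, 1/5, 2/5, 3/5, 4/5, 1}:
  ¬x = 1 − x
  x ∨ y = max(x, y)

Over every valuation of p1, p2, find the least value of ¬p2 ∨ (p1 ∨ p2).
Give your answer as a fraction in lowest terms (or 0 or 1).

Take p1 = 0, p2 = 2/5:
¬p2 = ¬2/5 = 3/5
p1 ∨ p2 = 0 ∨ 2/5 = 2/5
¬p2 ∨ (p1 ∨ p2) = 3/5 ∨ 2/5 = 3/5
No assignment yields a value below 3/5, so this is the minimum.

3/5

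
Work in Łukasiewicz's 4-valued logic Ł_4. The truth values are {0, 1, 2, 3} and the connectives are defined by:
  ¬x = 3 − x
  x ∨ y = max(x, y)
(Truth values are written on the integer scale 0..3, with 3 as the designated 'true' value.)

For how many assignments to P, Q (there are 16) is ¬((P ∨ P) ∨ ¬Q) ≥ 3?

P = 0, Q = 0 ↦ 0  <
P = 0, Q = 1 ↦ 1  <
P = 0, Q = 2 ↦ 2  <
P = 0, Q = 3 ↦ 3  ≥
P = 1, Q = 0 ↦ 0  <
P = 1, Q = 1 ↦ 1  <
P = 1, Q = 2 ↦ 2  <
P = 1, Q = 3 ↦ 2  <
P = 2, Q = 0 ↦ 0  <
P = 2, Q = 1 ↦ 1  <
P = 2, Q = 2 ↦ 1  <
P = 2, Q = 3 ↦ 1  <
P = 3, Q = 0 ↦ 0  <
P = 3, Q = 1 ↦ 0  <
P = 3, Q = 2 ↦ 0  <
P = 3, Q = 3 ↦ 0  <
So 1 of the 16 assignments meets the threshold.

1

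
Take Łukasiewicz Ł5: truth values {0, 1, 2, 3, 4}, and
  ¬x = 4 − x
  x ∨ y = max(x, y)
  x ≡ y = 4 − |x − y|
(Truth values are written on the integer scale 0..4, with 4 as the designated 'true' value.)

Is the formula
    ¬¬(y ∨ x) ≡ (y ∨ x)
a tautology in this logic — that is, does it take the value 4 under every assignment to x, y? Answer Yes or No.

At x = 1, y = 2, for instance:
y ∨ x = 2 ∨ 1 = 2
¬(y ∨ x) = ¬2 = 2
¬¬(y ∨ x) = ¬2 = 2
¬¬(y ∨ x) ≡ (y ∨ x) = 2 ≡ 2 = 4
and checking the remaining 24 assignments likewise gives ≥ 4 in every case.

Yes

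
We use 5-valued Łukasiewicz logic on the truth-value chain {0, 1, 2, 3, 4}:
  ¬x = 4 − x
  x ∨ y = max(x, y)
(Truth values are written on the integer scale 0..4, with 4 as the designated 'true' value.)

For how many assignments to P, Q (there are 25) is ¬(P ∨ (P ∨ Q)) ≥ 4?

value 4: 1 assignment (counts)
value 3: 3 assignments
value 2: 5 assignments
value 1: 7 assignments
value 0: 9 assignments
So 1 of the 25 assignments meets the threshold.

1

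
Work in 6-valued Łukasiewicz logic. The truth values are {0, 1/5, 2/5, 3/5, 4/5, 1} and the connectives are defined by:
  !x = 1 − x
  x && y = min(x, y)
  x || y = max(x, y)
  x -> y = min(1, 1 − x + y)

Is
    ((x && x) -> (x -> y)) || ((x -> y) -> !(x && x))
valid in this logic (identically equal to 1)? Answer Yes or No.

No

Counterexample: take x = 4/5, y = 1/5.
x && x = 4/5 && 4/5 = 4/5
x -> y = 4/5 -> 1/5 = 2/5
(x && x) -> (x -> y) = 4/5 -> 2/5 = 3/5
x -> y = 4/5 -> 1/5 = 2/5
x && x = 4/5 && 4/5 = 4/5
!(x && x) = !4/5 = 1/5
(x -> y) -> !(x && x) = 2/5 -> 1/5 = 4/5
((x && x) -> (x -> y)) || ((x -> y) -> !(x && x)) = 3/5 || 4/5 = 4/5
This gives 4/5 ≠ 1.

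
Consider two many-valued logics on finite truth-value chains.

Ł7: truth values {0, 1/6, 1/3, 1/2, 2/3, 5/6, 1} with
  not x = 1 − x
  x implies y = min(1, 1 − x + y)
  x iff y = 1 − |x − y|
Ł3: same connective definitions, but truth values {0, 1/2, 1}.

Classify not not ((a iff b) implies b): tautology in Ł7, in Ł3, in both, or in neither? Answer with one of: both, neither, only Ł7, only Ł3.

neither

In Ł7: at a = 0, b = 0 the value is 0 — not a tautology.
In Ł3: at a = 0, b = 0 the value is 0 — not a tautology.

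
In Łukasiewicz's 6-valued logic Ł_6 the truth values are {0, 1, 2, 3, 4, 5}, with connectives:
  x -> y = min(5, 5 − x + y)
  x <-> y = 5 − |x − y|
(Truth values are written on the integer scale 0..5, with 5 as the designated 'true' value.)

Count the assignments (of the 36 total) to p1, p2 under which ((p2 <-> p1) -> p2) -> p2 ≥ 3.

30

value 5: 11 assignments (counts)
value 4: 12 assignments (counts)
value 3: 7 assignments (counts)
value 2: 3 assignments
value 1: 2 assignments
value 0: 1 assignment
So 30 of the 36 assignments meet the threshold.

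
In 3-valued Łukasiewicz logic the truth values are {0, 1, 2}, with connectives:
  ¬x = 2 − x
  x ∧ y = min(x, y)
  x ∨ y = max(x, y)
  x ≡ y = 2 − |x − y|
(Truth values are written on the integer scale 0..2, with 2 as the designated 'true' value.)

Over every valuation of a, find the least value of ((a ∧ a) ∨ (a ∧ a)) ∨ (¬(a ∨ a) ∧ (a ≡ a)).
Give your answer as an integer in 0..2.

1

Take a = 1:
a ∧ a = 1 ∧ 1 = 1
a ∧ a = 1 ∧ 1 = 1
(a ∧ a) ∨ (a ∧ a) = 1 ∨ 1 = 1
a ∨ a = 1 ∨ 1 = 1
¬(a ∨ a) = ¬1 = 1
a ≡ a = 1 ≡ 1 = 2
¬(a ∨ a) ∧ (a ≡ a) = 1 ∧ 2 = 1
((a ∧ a) ∨ (a ∧ a)) ∨ (¬(a ∨ a) ∧ (a ≡ a)) = 1 ∨ 1 = 1
No assignment yields a value below 1, so this is the minimum.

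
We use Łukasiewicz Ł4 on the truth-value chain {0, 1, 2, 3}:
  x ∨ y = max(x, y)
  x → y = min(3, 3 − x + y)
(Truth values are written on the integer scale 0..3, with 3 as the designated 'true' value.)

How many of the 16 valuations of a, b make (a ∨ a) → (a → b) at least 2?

a = 0, b = 0 ↦ 3  ≥
a = 0, b = 1 ↦ 3  ≥
a = 0, b = 2 ↦ 3  ≥
a = 0, b = 3 ↦ 3  ≥
a = 1, b = 0 ↦ 3  ≥
a = 1, b = 1 ↦ 3  ≥
a = 1, b = 2 ↦ 3  ≥
a = 1, b = 3 ↦ 3  ≥
a = 2, b = 0 ↦ 2  ≥
a = 2, b = 1 ↦ 3  ≥
a = 2, b = 2 ↦ 3  ≥
a = 2, b = 3 ↦ 3  ≥
a = 3, b = 0 ↦ 0  <
a = 3, b = 1 ↦ 1  <
a = 3, b = 2 ↦ 2  ≥
a = 3, b = 3 ↦ 3  ≥
So 14 of the 16 assignments meet the threshold.

14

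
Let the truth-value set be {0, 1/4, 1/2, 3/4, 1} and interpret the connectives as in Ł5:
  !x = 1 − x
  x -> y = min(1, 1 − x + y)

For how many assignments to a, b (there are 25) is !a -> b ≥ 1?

15

value 1: 15 assignments (counts)
value 3/4: 4 assignments
value 1/2: 3 assignments
value 1/4: 2 assignments
value 0: 1 assignment
So 15 of the 25 assignments meet the threshold.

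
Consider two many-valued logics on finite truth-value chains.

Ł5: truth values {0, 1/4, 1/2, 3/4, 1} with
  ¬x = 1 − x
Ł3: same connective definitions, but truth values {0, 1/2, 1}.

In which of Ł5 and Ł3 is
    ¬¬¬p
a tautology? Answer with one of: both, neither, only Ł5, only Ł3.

neither

In Ł5: at p = 1/4 the value is 3/4 — not a tautology.
In Ł3: at p = 1/2 the value is 1/2 — not a tautology.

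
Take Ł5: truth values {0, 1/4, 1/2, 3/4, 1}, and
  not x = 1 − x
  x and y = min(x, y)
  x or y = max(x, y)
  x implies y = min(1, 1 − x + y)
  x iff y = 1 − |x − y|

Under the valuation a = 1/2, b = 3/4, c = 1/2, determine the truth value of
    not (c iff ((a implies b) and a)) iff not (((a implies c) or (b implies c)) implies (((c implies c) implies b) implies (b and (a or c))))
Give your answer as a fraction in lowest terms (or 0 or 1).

a implies b = 1/2 implies 3/4 = 1
(a implies b) and a = 1 and 1/2 = 1/2
c iff ((a implies b) and a) = 1/2 iff 1/2 = 1
not (c iff ((a implies b) and a)) = not 1 = 0
a implies c = 1/2 implies 1/2 = 1
b implies c = 3/4 implies 1/2 = 3/4
(a implies c) or (b implies c) = 1 or 3/4 = 1
c implies c = 1/2 implies 1/2 = 1
(c implies c) implies b = 1 implies 3/4 = 3/4
a or c = 1/2 or 1/2 = 1/2
b and (a or c) = 3/4 and 1/2 = 1/2
((c implies c) implies b) implies (b and (a or c)) = 3/4 implies 1/2 = 3/4
((a implies c) or (b implies c)) implies (((c implies c) implies b) implies (b and (a or c))) = 1 implies 3/4 = 3/4
not (((a implies c) or (b implies c)) implies (((c implies c) implies b) implies (b and (a or c)))) = not 3/4 = 1/4
not (c iff ((a implies b) and a)) iff not (((a implies c) or (b implies c)) implies (((c implies c) implies b) implies (b and (a or c)))) = 0 iff 1/4 = 3/4

3/4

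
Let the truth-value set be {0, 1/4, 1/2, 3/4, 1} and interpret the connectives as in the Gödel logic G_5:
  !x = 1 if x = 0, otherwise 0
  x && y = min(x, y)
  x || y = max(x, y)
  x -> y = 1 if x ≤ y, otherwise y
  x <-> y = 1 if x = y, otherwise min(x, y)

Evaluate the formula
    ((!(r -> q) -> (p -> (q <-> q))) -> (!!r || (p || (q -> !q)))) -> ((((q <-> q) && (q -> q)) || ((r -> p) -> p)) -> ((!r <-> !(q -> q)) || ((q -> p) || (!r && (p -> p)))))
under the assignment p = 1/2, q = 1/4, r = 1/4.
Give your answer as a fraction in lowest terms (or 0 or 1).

1

r -> q = 1/4 -> 1/4 = 1
!(r -> q) = !1 = 0
q <-> q = 1/4 <-> 1/4 = 1
p -> (q <-> q) = 1/2 -> 1 = 1
!(r -> q) -> (p -> (q <-> q)) = 0 -> 1 = 1
!r = !1/4 = 0
!!r = !0 = 1
!q = !1/4 = 0
q -> !q = 1/4 -> 0 = 0
p || (q -> !q) = 1/2 || 0 = 1/2
!!r || (p || (q -> !q)) = 1 || 1/2 = 1
(!(r -> q) -> (p -> (q <-> q))) -> (!!r || (p || (q -> !q))) = 1 -> 1 = 1
q <-> q = 1/4 <-> 1/4 = 1
q -> q = 1/4 -> 1/4 = 1
(q <-> q) && (q -> q) = 1 && 1 = 1
r -> p = 1/4 -> 1/2 = 1
(r -> p) -> p = 1 -> 1/2 = 1/2
((q <-> q) && (q -> q)) || ((r -> p) -> p) = 1 || 1/2 = 1
!r = !1/4 = 0
q -> q = 1/4 -> 1/4 = 1
!(q -> q) = !1 = 0
!r <-> !(q -> q) = 0 <-> 0 = 1
q -> p = 1/4 -> 1/2 = 1
!r = !1/4 = 0
p -> p = 1/2 -> 1/2 = 1
!r && (p -> p) = 0 && 1 = 0
(q -> p) || (!r && (p -> p)) = 1 || 0 = 1
(!r <-> !(q -> q)) || ((q -> p) || (!r && (p -> p))) = 1 || 1 = 1
(((q <-> q) && (q -> q)) || ((r -> p) -> p)) -> ((!r <-> !(q -> q)) || ((q -> p) || (!r && (p -> p)))) = 1 -> 1 = 1
((!(r -> q) -> (p -> (q <-> q))) -> (!!r || (p || (q -> !q)))) -> ((((q <-> q) && (q -> q)) || ((r -> p) -> p)) -> ((!r <-> !(q -> q)) || ((q -> p) || (!r && (p -> p))))) = 1 -> 1 = 1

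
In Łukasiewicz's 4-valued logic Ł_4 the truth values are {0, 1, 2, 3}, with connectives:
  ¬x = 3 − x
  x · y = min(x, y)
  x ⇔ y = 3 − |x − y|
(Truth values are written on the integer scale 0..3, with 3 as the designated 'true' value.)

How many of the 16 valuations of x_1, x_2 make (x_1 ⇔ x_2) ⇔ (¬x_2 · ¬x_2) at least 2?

11

x_1 = 0, x_2 = 0 ↦ 3  ≥
x_1 = 0, x_2 = 1 ↦ 3  ≥
x_1 = 0, x_2 = 2 ↦ 3  ≥
x_1 = 0, x_2 = 3 ↦ 3  ≥
x_1 = 1, x_2 = 0 ↦ 2  ≥
x_1 = 1, x_2 = 1 ↦ 2  ≥
x_1 = 1, x_2 = 2 ↦ 2  ≥
x_1 = 1, x_2 = 3 ↦ 2  ≥
x_1 = 2, x_2 = 0 ↦ 1  <
x_1 = 2, x_2 = 1 ↦ 3  ≥
x_1 = 2, x_2 = 2 ↦ 1  <
x_1 = 2, x_2 = 3 ↦ 1  <
x_1 = 3, x_2 = 0 ↦ 0  <
x_1 = 3, x_2 = 1 ↦ 2  ≥
x_1 = 3, x_2 = 2 ↦ 2  ≥
x_1 = 3, x_2 = 3 ↦ 0  <
So 11 of the 16 assignments meet the threshold.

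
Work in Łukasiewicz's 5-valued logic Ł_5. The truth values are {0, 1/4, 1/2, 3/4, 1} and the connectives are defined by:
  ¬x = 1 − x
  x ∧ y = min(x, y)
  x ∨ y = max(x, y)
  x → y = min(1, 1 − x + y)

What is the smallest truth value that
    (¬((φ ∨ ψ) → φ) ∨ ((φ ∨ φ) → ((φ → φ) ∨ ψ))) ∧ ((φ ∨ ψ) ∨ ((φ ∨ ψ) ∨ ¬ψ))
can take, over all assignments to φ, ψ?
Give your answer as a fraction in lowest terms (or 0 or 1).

Take φ = 0, ψ = 1/2:
φ ∨ ψ = 0 ∨ 1/2 = 1/2
(φ ∨ ψ) → φ = 1/2 → 0 = 1/2
¬((φ ∨ ψ) → φ) = ¬1/2 = 1/2
φ ∨ φ = 0 ∨ 0 = 0
φ → φ = 0 → 0 = 1
(φ → φ) ∨ ψ = 1 ∨ 1/2 = 1
(φ ∨ φ) → ((φ → φ) ∨ ψ) = 0 → 1 = 1
¬((φ ∨ ψ) → φ) ∨ ((φ ∨ φ) → ((φ → φ) ∨ ψ)) = 1/2 ∨ 1 = 1
φ ∨ ψ = 0 ∨ 1/2 = 1/2
φ ∨ ψ = 0 ∨ 1/2 = 1/2
¬ψ = ¬1/2 = 1/2
(φ ∨ ψ) ∨ ¬ψ = 1/2 ∨ 1/2 = 1/2
(φ ∨ ψ) ∨ ((φ ∨ ψ) ∨ ¬ψ) = 1/2 ∨ 1/2 = 1/2
(¬((φ ∨ ψ) → φ) ∨ ((φ ∨ φ) → ((φ → φ) ∨ ψ))) ∧ ((φ ∨ ψ) ∨ ((φ ∨ ψ) ∨ ¬ψ)) = 1 ∧ 1/2 = 1/2
No assignment yields a value below 1/2, so this is the minimum.

1/2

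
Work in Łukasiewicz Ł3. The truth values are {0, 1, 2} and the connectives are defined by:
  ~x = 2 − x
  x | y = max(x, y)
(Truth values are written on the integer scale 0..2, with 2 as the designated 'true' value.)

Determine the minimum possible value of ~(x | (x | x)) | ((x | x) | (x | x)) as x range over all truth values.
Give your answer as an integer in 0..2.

1

Take x = 1:
x | x = 1 | 1 = 1
x | (x | x) = 1 | 1 = 1
~(x | (x | x)) = ~1 = 1
x | x = 1 | 1 = 1
x | x = 1 | 1 = 1
(x | x) | (x | x) = 1 | 1 = 1
~(x | (x | x)) | ((x | x) | (x | x)) = 1 | 1 = 1
No assignment yields a value below 1, so this is the minimum.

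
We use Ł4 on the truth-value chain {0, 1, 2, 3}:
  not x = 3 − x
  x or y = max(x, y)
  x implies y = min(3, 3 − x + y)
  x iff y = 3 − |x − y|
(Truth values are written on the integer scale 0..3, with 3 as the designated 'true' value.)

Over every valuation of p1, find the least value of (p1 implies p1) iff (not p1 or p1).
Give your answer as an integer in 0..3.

Take p1 = 1:
p1 implies p1 = 1 implies 1 = 3
not p1 = not 1 = 2
not p1 or p1 = 2 or 1 = 2
(p1 implies p1) iff (not p1 or p1) = 3 iff 2 = 2
No assignment yields a value below 2, so this is the minimum.

2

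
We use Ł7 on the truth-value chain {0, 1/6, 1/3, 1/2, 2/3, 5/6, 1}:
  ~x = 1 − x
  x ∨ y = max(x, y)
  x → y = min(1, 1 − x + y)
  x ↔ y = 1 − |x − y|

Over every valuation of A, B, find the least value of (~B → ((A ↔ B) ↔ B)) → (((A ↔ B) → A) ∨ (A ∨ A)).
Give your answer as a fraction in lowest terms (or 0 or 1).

1/3

Take A = 0, B = 1/3:
~B = ~1/3 = 2/3
A ↔ B = 0 ↔ 1/3 = 2/3
(A ↔ B) ↔ B = 2/3 ↔ 1/3 = 2/3
~B → ((A ↔ B) ↔ B) = 2/3 → 2/3 = 1
A ↔ B = 0 ↔ 1/3 = 2/3
(A ↔ B) → A = 2/3 → 0 = 1/3
A ∨ A = 0 ∨ 0 = 0
((A ↔ B) → A) ∨ (A ∨ A) = 1/3 ∨ 0 = 1/3
(~B → ((A ↔ B) ↔ B)) → (((A ↔ B) → A) ∨ (A ∨ A)) = 1 → 1/3 = 1/3
No assignment yields a value below 1/3, so this is the minimum.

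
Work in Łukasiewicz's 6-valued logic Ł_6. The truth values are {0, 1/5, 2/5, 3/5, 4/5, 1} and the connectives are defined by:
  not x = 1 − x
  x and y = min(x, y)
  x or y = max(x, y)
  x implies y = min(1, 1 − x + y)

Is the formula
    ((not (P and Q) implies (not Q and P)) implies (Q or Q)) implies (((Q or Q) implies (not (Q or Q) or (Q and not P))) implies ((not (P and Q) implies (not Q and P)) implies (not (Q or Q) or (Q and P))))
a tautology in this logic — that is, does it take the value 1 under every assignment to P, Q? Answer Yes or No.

No

Counterexample: take P = 1/5, Q = 4/5.
P and Q = 1/5 and 4/5 = 1/5
not (P and Q) = not 1/5 = 4/5
not Q = not 4/5 = 1/5
not Q and P = 1/5 and 1/5 = 1/5
not (P and Q) implies (not Q and P) = 4/5 implies 1/5 = 2/5
Q or Q = 4/5 or 4/5 = 4/5
(not (P and Q) implies (not Q and P)) implies (Q or Q) = 2/5 implies 4/5 = 1
Q or Q = 4/5 or 4/5 = 4/5
Q or Q = 4/5 or 4/5 = 4/5
not (Q or Q) = not 4/5 = 1/5
not P = not 1/5 = 4/5
Q and not P = 4/5 and 4/5 = 4/5
not (Q or Q) or (Q and not P) = 1/5 or 4/5 = 4/5
(Q or Q) implies (not (Q or Q) or (Q and not P)) = 4/5 implies 4/5 = 1
P and Q = 1/5 and 4/5 = 1/5
not (P and Q) = not 1/5 = 4/5
not Q = not 4/5 = 1/5
not Q and P = 1/5 and 1/5 = 1/5
not (P and Q) implies (not Q and P) = 4/5 implies 1/5 = 2/5
Q or Q = 4/5 or 4/5 = 4/5
not (Q or Q) = not 4/5 = 1/5
Q and P = 4/5 and 1/5 = 1/5
not (Q or Q) or (Q and P) = 1/5 or 1/5 = 1/5
(not (P and Q) implies (not Q and P)) implies (not (Q or Q) or (Q and P)) = 2/5 implies 1/5 = 4/5
((Q or Q) implies (not (Q or Q) or (Q and not P))) implies ((not (P and Q) implies (not Q and P)) implies (not (Q or Q) or (Q and P))) = 1 implies 4/5 = 4/5
((not (P and Q) implies (not Q and P)) implies (Q or Q)) implies (((Q or Q) implies (not (Q or Q) or (Q and not P))) implies ((not (P and Q) implies (not Q and P)) implies (not (Q or Q) or (Q and P)))) = 1 implies 4/5 = 4/5
This gives 4/5 ≠ 1.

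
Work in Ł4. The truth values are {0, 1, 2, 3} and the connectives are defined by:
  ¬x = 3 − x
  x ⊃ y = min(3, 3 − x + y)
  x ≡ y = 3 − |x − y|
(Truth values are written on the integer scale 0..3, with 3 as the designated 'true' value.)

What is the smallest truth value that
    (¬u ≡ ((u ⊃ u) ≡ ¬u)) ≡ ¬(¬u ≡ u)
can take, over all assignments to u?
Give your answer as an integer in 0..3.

Take u = 1:
¬u = ¬1 = 2
u ⊃ u = 1 ⊃ 1 = 3
¬u = ¬1 = 2
(u ⊃ u) ≡ ¬u = 3 ≡ 2 = 2
¬u ≡ ((u ⊃ u) ≡ ¬u) = 2 ≡ 2 = 3
¬u = ¬1 = 2
¬u ≡ u = 2 ≡ 1 = 2
¬(¬u ≡ u) = ¬2 = 1
(¬u ≡ ((u ⊃ u) ≡ ¬u)) ≡ ¬(¬u ≡ u) = 3 ≡ 1 = 1
No assignment yields a value below 1, so this is the minimum.

1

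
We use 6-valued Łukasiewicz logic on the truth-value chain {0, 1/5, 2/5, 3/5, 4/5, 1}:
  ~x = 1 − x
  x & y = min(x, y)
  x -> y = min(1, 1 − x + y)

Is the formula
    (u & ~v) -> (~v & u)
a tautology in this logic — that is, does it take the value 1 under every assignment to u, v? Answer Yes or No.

Yes

At u = 3/5, v = 1/5, for instance:
~v = ~1/5 = 4/5
u & ~v = 3/5 & 4/5 = 3/5
~v & u = 4/5 & 3/5 = 3/5
(u & ~v) -> (~v & u) = 3/5 -> 3/5 = 1
and checking the remaining 35 assignments likewise gives ≥ 1 in every case.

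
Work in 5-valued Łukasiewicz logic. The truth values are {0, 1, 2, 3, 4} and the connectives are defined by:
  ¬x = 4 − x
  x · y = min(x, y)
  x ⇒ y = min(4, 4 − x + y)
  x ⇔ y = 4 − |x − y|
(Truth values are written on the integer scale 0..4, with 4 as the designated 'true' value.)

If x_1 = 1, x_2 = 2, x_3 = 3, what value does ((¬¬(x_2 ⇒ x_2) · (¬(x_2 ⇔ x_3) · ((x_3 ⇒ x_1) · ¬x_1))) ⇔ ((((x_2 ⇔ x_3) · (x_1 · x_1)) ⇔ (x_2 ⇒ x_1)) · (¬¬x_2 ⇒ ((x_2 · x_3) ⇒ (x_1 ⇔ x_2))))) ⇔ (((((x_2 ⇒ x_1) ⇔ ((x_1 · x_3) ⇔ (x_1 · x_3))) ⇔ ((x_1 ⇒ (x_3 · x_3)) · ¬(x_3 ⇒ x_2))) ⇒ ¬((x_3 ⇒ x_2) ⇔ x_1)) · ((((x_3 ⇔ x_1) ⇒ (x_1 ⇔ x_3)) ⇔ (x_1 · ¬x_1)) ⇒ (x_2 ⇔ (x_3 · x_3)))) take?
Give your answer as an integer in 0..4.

3

x_2 ⇒ x_2 = 2 ⇒ 2 = 4
¬(x_2 ⇒ x_2) = ¬4 = 0
¬¬(x_2 ⇒ x_2) = ¬0 = 4
x_2 ⇔ x_3 = 2 ⇔ 3 = 3
¬(x_2 ⇔ x_3) = ¬3 = 1
x_3 ⇒ x_1 = 3 ⇒ 1 = 2
¬x_1 = ¬1 = 3
(x_3 ⇒ x_1) · ¬x_1 = 2 · 3 = 2
¬(x_2 ⇔ x_3) · ((x_3 ⇒ x_1) · ¬x_1) = 1 · 2 = 1
¬¬(x_2 ⇒ x_2) · (¬(x_2 ⇔ x_3) · ((x_3 ⇒ x_1) · ¬x_1)) = 4 · 1 = 1
x_2 ⇔ x_3 = 2 ⇔ 3 = 3
x_1 · x_1 = 1 · 1 = 1
(x_2 ⇔ x_3) · (x_1 · x_1) = 3 · 1 = 1
x_2 ⇒ x_1 = 2 ⇒ 1 = 3
((x_2 ⇔ x_3) · (x_1 · x_1)) ⇔ (x_2 ⇒ x_1) = 1 ⇔ 3 = 2
¬x_2 = ¬2 = 2
¬¬x_2 = ¬2 = 2
x_2 · x_3 = 2 · 3 = 2
x_1 ⇔ x_2 = 1 ⇔ 2 = 3
(x_2 · x_3) ⇒ (x_1 ⇔ x_2) = 2 ⇒ 3 = 4
¬¬x_2 ⇒ ((x_2 · x_3) ⇒ (x_1 ⇔ x_2)) = 2 ⇒ 4 = 4
(((x_2 ⇔ x_3) · (x_1 · x_1)) ⇔ (x_2 ⇒ x_1)) · (¬¬x_2 ⇒ ((x_2 · x_3) ⇒ (x_1 ⇔ x_2))) = 2 · 4 = 2
(¬¬(x_2 ⇒ x_2) · (¬(x_2 ⇔ x_3) · ((x_3 ⇒ x_1) · ¬x_1))) ⇔ ((((x_2 ⇔ x_3) · (x_1 · x_1)) ⇔ (x_2 ⇒ x_1)) · (¬¬x_2 ⇒ ((x_2 · x_3) ⇒ (x_1 ⇔ x_2)))) = 1 ⇔ 2 = 3
x_2 ⇒ x_1 = 2 ⇒ 1 = 3
x_1 · x_3 = 1 · 3 = 1
x_1 · x_3 = 1 · 3 = 1
(x_1 · x_3) ⇔ (x_1 · x_3) = 1 ⇔ 1 = 4
(x_2 ⇒ x_1) ⇔ ((x_1 · x_3) ⇔ (x_1 · x_3)) = 3 ⇔ 4 = 3
x_3 · x_3 = 3 · 3 = 3
x_1 ⇒ (x_3 · x_3) = 1 ⇒ 3 = 4
x_3 ⇒ x_2 = 3 ⇒ 2 = 3
¬(x_3 ⇒ x_2) = ¬3 = 1
(x_1 ⇒ (x_3 · x_3)) · ¬(x_3 ⇒ x_2) = 4 · 1 = 1
((x_2 ⇒ x_1) ⇔ ((x_1 · x_3) ⇔ (x_1 · x_3))) ⇔ ((x_1 ⇒ (x_3 · x_3)) · ¬(x_3 ⇒ x_2)) = 3 ⇔ 1 = 2
x_3 ⇒ x_2 = 3 ⇒ 2 = 3
(x_3 ⇒ x_2) ⇔ x_1 = 3 ⇔ 1 = 2
¬((x_3 ⇒ x_2) ⇔ x_1) = ¬2 = 2
(((x_2 ⇒ x_1) ⇔ ((x_1 · x_3) ⇔ (x_1 · x_3))) ⇔ ((x_1 ⇒ (x_3 · x_3)) · ¬(x_3 ⇒ x_2))) ⇒ ¬((x_3 ⇒ x_2) ⇔ x_1) = 2 ⇒ 2 = 4
x_3 ⇔ x_1 = 3 ⇔ 1 = 2
x_1 ⇔ x_3 = 1 ⇔ 3 = 2
(x_3 ⇔ x_1) ⇒ (x_1 ⇔ x_3) = 2 ⇒ 2 = 4
¬x_1 = ¬1 = 3
x_1 · ¬x_1 = 1 · 3 = 1
((x_3 ⇔ x_1) ⇒ (x_1 ⇔ x_3)) ⇔ (x_1 · ¬x_1) = 4 ⇔ 1 = 1
x_3 · x_3 = 3 · 3 = 3
x_2 ⇔ (x_3 · x_3) = 2 ⇔ 3 = 3
(((x_3 ⇔ x_1) ⇒ (x_1 ⇔ x_3)) ⇔ (x_1 · ¬x_1)) ⇒ (x_2 ⇔ (x_3 · x_3)) = 1 ⇒ 3 = 4
((((x_2 ⇒ x_1) ⇔ ((x_1 · x_3) ⇔ (x_1 · x_3))) ⇔ ((x_1 ⇒ (x_3 · x_3)) · ¬(x_3 ⇒ x_2))) ⇒ ¬((x_3 ⇒ x_2) ⇔ x_1)) · ((((x_3 ⇔ x_1) ⇒ (x_1 ⇔ x_3)) ⇔ (x_1 · ¬x_1)) ⇒ (x_2 ⇔ (x_3 · x_3))) = 4 · 4 = 4
((¬¬(x_2 ⇒ x_2) · (¬(x_2 ⇔ x_3) · ((x_3 ⇒ x_1) · ¬x_1))) ⇔ ((((x_2 ⇔ x_3) · (x_1 · x_1)) ⇔ (x_2 ⇒ x_1)) · (¬¬x_2 ⇒ ((x_2 · x_3) ⇒ (x_1 ⇔ x_2))))) ⇔ (((((x_2 ⇒ x_1) ⇔ ((x_1 · x_3) ⇔ (x_1 · x_3))) ⇔ ((x_1 ⇒ (x_3 · x_3)) · ¬(x_3 ⇒ x_2))) ⇒ ¬((x_3 ⇒ x_2) ⇔ x_1)) · ((((x_3 ⇔ x_1) ⇒ (x_1 ⇔ x_3)) ⇔ (x_1 · ¬x_1)) ⇒ (x_2 ⇔ (x_3 · x_3)))) = 3 ⇔ 4 = 3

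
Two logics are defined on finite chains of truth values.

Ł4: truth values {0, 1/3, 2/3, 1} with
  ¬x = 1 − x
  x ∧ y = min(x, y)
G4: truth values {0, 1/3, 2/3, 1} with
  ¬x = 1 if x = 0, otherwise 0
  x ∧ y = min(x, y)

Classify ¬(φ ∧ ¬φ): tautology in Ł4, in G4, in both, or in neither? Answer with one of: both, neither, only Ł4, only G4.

In Ł4: at φ = 1/3 the value is 2/3 — not a tautology.
In G4: every assignment gives 1 — tautology.

only G4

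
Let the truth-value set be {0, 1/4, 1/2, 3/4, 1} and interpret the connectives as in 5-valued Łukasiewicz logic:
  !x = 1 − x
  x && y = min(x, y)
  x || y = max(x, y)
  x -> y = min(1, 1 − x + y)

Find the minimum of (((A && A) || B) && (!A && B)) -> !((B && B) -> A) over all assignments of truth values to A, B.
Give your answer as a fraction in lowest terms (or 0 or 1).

1/2

Take A = 1/2, B = 1/2:
A && A = 1/2 && 1/2 = 1/2
(A && A) || B = 1/2 || 1/2 = 1/2
!A = !1/2 = 1/2
!A && B = 1/2 && 1/2 = 1/2
((A && A) || B) && (!A && B) = 1/2 && 1/2 = 1/2
B && B = 1/2 && 1/2 = 1/2
(B && B) -> A = 1/2 -> 1/2 = 1
!((B && B) -> A) = !1 = 0
(((A && A) || B) && (!A && B)) -> !((B && B) -> A) = 1/2 -> 0 = 1/2
No assignment yields a value below 1/2, so this is the minimum.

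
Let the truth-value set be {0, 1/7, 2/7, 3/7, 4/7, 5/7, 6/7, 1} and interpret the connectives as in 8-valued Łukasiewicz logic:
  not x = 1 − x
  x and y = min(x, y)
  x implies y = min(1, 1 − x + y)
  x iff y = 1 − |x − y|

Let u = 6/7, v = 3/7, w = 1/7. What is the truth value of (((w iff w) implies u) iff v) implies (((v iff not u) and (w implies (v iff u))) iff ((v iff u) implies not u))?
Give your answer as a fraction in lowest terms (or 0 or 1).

w iff w = 1/7 iff 1/7 = 1
(w iff w) implies u = 1 implies 6/7 = 6/7
((w iff w) implies u) iff v = 6/7 iff 3/7 = 4/7
not u = not 6/7 = 1/7
v iff not u = 3/7 iff 1/7 = 5/7
v iff u = 3/7 iff 6/7 = 4/7
w implies (v iff u) = 1/7 implies 4/7 = 1
(v iff not u) and (w implies (v iff u)) = 5/7 and 1 = 5/7
v iff u = 3/7 iff 6/7 = 4/7
not u = not 6/7 = 1/7
(v iff u) implies not u = 4/7 implies 1/7 = 4/7
((v iff not u) and (w implies (v iff u))) iff ((v iff u) implies not u) = 5/7 iff 4/7 = 6/7
(((w iff w) implies u) iff v) implies (((v iff not u) and (w implies (v iff u))) iff ((v iff u) implies not u)) = 4/7 implies 6/7 = 1

1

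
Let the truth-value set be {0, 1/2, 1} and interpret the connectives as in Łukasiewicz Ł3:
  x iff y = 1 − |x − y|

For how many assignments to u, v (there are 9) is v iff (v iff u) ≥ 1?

4

u = 0, v = 0 ↦ 0  <
u = 0, v = 1/2 ↦ 1  ≥
u = 0, v = 1 ↦ 0  <
u = 1/2, v = 0 ↦ 1/2  <
u = 1/2, v = 1/2 ↦ 1/2  <
u = 1/2, v = 1 ↦ 1/2  <
u = 1, v = 0 ↦ 1  ≥
u = 1, v = 1/2 ↦ 1  ≥
u = 1, v = 1 ↦ 1  ≥
So 4 of the 9 assignments meet the threshold.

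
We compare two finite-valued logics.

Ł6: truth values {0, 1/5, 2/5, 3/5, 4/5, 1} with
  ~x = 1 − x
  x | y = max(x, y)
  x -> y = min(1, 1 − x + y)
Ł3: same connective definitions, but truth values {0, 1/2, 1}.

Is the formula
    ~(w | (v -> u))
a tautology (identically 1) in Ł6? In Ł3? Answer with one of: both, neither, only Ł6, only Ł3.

In Ł6: at u = 0, v = 0, w = 0 the value is 0 — not a tautology.
In Ł3: at u = 0, v = 0, w = 0 the value is 0 — not a tautology.

neither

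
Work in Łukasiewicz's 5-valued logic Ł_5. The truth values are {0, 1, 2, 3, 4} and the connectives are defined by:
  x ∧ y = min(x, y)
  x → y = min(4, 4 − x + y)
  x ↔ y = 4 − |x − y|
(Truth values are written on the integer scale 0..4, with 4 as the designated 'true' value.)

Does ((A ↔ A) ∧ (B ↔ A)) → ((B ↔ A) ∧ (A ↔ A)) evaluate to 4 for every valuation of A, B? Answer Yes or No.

At A = 2, B = 4, for instance:
A ↔ A = 2 ↔ 2 = 4
B ↔ A = 4 ↔ 2 = 2
(A ↔ A) ∧ (B ↔ A) = 4 ∧ 2 = 2
(B ↔ A) ∧ (A ↔ A) = 2 ∧ 4 = 2
((A ↔ A) ∧ (B ↔ A)) → ((B ↔ A) ∧ (A ↔ A)) = 2 → 2 = 4
and checking the remaining 24 assignments likewise gives ≥ 4 in every case.

Yes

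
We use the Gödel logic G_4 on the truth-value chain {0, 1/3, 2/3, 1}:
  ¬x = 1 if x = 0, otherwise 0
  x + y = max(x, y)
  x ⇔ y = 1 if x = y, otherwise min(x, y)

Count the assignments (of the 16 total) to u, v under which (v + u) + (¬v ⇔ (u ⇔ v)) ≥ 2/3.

14

u = 0, v = 0 ↦ 1  ≥
u = 0, v = 1/3 ↦ 1  ≥
u = 0, v = 2/3 ↦ 1  ≥
u = 0, v = 1 ↦ 1  ≥
u = 1/3, v = 0 ↦ 1/3  <
u = 1/3, v = 1/3 ↦ 1/3  <
u = 1/3, v = 2/3 ↦ 2/3  ≥
u = 1/3, v = 1 ↦ 1  ≥
u = 2/3, v = 0 ↦ 2/3  ≥
u = 2/3, v = 1/3 ↦ 2/3  ≥
u = 2/3, v = 2/3 ↦ 2/3  ≥
u = 2/3, v = 1 ↦ 1  ≥
u = 1, v = 0 ↦ 1  ≥
u = 1, v = 1/3 ↦ 1  ≥
u = 1, v = 2/3 ↦ 1  ≥
u = 1, v = 1 ↦ 1  ≥
So 14 of the 16 assignments meet the threshold.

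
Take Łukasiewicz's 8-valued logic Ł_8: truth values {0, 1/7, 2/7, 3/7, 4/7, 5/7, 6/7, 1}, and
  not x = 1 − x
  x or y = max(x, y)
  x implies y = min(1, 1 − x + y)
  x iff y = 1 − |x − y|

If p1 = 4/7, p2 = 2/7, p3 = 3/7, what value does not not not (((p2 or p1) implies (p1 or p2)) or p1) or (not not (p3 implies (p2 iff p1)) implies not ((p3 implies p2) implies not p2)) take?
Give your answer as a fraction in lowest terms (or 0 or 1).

1/7

p2 or p1 = 2/7 or 4/7 = 4/7
p1 or p2 = 4/7 or 2/7 = 4/7
(p2 or p1) implies (p1 or p2) = 4/7 implies 4/7 = 1
((p2 or p1) implies (p1 or p2)) or p1 = 1 or 4/7 = 1
not (((p2 or p1) implies (p1 or p2)) or p1) = not 1 = 0
not not (((p2 or p1) implies (p1 or p2)) or p1) = not 0 = 1
not not not (((p2 or p1) implies (p1 or p2)) or p1) = not 1 = 0
p2 iff p1 = 2/7 iff 4/7 = 5/7
p3 implies (p2 iff p1) = 3/7 implies 5/7 = 1
not (p3 implies (p2 iff p1)) = not 1 = 0
not not (p3 implies (p2 iff p1)) = not 0 = 1
p3 implies p2 = 3/7 implies 2/7 = 6/7
not p2 = not 2/7 = 5/7
(p3 implies p2) implies not p2 = 6/7 implies 5/7 = 6/7
not ((p3 implies p2) implies not p2) = not 6/7 = 1/7
not not (p3 implies (p2 iff p1)) implies not ((p3 implies p2) implies not p2) = 1 implies 1/7 = 1/7
not not not (((p2 or p1) implies (p1 or p2)) or p1) or (not not (p3 implies (p2 iff p1)) implies not ((p3 implies p2) implies not p2)) = 0 or 1/7 = 1/7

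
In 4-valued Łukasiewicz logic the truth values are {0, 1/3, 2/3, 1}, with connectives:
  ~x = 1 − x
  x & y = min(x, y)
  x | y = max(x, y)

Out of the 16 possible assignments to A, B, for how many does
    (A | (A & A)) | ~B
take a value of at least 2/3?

A = 0, B = 0 ↦ 1  ≥
A = 0, B = 1/3 ↦ 2/3  ≥
A = 0, B = 2/3 ↦ 1/3  <
A = 0, B = 1 ↦ 0  <
A = 1/3, B = 0 ↦ 1  ≥
A = 1/3, B = 1/3 ↦ 2/3  ≥
A = 1/3, B = 2/3 ↦ 1/3  <
A = 1/3, B = 1 ↦ 1/3  <
A = 2/3, B = 0 ↦ 1  ≥
A = 2/3, B = 1/3 ↦ 2/3  ≥
A = 2/3, B = 2/3 ↦ 2/3  ≥
A = 2/3, B = 1 ↦ 2/3  ≥
A = 1, B = 0 ↦ 1  ≥
A = 1, B = 1/3 ↦ 1  ≥
A = 1, B = 2/3 ↦ 1  ≥
A = 1, B = 1 ↦ 1  ≥
So 12 of the 16 assignments meet the threshold.

12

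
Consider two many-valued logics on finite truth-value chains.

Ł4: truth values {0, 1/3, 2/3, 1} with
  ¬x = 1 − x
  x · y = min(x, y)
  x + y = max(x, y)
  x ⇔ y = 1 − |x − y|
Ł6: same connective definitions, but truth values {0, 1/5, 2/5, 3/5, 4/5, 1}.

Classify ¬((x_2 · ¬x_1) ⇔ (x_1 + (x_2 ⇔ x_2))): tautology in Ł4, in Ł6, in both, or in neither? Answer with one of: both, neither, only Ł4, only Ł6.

In Ł4: at x_1 = 0, x_2 = 1/3 the value is 2/3 — not a tautology.
In Ł6: at x_1 = 0, x_2 = 1/5 the value is 4/5 — not a tautology.

neither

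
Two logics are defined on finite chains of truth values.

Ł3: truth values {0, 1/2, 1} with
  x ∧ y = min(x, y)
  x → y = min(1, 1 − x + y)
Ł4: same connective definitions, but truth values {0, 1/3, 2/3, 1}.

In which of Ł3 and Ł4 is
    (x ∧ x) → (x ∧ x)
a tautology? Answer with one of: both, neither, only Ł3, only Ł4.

both

In Ł3: every assignment gives 1 — tautology.
In Ł4: every assignment gives 1 — tautology.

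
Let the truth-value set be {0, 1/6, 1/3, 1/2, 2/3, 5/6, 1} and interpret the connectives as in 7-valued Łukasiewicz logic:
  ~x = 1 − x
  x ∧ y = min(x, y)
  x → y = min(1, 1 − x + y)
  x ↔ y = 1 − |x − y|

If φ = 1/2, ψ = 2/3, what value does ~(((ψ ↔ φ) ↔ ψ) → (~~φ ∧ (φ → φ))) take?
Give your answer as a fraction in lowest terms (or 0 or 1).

1/3

ψ ↔ φ = 2/3 ↔ 1/2 = 5/6
(ψ ↔ φ) ↔ ψ = 5/6 ↔ 2/3 = 5/6
~φ = ~1/2 = 1/2
~~φ = ~1/2 = 1/2
φ → φ = 1/2 → 1/2 = 1
~~φ ∧ (φ → φ) = 1/2 ∧ 1 = 1/2
((ψ ↔ φ) ↔ ψ) → (~~φ ∧ (φ → φ)) = 5/6 → 1/2 = 2/3
~(((ψ ↔ φ) ↔ ψ) → (~~φ ∧ (φ → φ))) = ~2/3 = 1/3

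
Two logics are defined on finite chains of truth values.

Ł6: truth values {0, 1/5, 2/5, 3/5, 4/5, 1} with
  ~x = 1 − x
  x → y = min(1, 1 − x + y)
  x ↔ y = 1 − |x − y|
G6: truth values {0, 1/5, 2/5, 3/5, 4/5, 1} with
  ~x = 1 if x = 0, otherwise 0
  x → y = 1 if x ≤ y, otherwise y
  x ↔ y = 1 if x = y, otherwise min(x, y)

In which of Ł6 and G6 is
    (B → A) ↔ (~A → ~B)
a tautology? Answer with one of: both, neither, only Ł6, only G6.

In Ł6: every assignment gives 1 — tautology.
In G6: at A = 1/5, B = 2/5 the value is 1/5 — not a tautology.

only Ł6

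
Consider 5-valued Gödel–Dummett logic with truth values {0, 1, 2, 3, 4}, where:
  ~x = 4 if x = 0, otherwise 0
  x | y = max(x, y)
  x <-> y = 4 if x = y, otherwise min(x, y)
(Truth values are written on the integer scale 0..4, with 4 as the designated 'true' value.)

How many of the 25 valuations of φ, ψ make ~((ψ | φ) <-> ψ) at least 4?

value 4: 4 assignments (counts)
value 0: 21 assignments
So 4 of the 25 assignments meet the threshold.

4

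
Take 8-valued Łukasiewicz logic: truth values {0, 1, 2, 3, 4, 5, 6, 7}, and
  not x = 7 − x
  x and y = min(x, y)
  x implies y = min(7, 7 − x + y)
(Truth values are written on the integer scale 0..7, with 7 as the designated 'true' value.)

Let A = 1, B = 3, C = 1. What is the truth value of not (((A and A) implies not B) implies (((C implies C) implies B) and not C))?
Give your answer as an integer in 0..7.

A and A = 1 and 1 = 1
not B = not 3 = 4
(A and A) implies not B = 1 implies 4 = 7
C implies C = 1 implies 1 = 7
(C implies C) implies B = 7 implies 3 = 3
not C = not 1 = 6
((C implies C) implies B) and not C = 3 and 6 = 3
((A and A) implies not B) implies (((C implies C) implies B) and not C) = 7 implies 3 = 3
not (((A and A) implies not B) implies (((C implies C) implies B) and not C)) = not 3 = 4

4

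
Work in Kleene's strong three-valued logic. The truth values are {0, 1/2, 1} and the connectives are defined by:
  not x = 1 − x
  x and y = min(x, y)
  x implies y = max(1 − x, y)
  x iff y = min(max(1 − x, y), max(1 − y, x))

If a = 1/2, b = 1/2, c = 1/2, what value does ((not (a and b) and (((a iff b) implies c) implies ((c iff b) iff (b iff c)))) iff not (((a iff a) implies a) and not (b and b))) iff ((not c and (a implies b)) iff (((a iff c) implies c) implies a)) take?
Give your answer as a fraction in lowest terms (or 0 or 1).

a and b = 1/2 and 1/2 = 1/2
not (a and b) = not 1/2 = 1/2
a iff b = 1/2 iff 1/2 = 1/2
(a iff b) implies c = 1/2 implies 1/2 = 1/2
c iff b = 1/2 iff 1/2 = 1/2
b iff c = 1/2 iff 1/2 = 1/2
(c iff b) iff (b iff c) = 1/2 iff 1/2 = 1/2
((a iff b) implies c) implies ((c iff b) iff (b iff c)) = 1/2 implies 1/2 = 1/2
not (a and b) and (((a iff b) implies c) implies ((c iff b) iff (b iff c))) = 1/2 and 1/2 = 1/2
a iff a = 1/2 iff 1/2 = 1/2
(a iff a) implies a = 1/2 implies 1/2 = 1/2
b and b = 1/2 and 1/2 = 1/2
not (b and b) = not 1/2 = 1/2
((a iff a) implies a) and not (b and b) = 1/2 and 1/2 = 1/2
not (((a iff a) implies a) and not (b and b)) = not 1/2 = 1/2
(not (a and b) and (((a iff b) implies c) implies ((c iff b) iff (b iff c)))) iff not (((a iff a) implies a) and not (b and b)) = 1/2 iff 1/2 = 1/2
not c = not 1/2 = 1/2
a implies b = 1/2 implies 1/2 = 1/2
not c and (a implies b) = 1/2 and 1/2 = 1/2
a iff c = 1/2 iff 1/2 = 1/2
(a iff c) implies c = 1/2 implies 1/2 = 1/2
((a iff c) implies c) implies a = 1/2 implies 1/2 = 1/2
(not c and (a implies b)) iff (((a iff c) implies c) implies a) = 1/2 iff 1/2 = 1/2
((not (a and b) and (((a iff b) implies c) implies ((c iff b) iff (b iff c)))) iff not (((a iff a) implies a) and not (b and b))) iff ((not c and (a implies b)) iff (((a iff c) implies c) implies a)) = 1/2 iff 1/2 = 1/2

1/2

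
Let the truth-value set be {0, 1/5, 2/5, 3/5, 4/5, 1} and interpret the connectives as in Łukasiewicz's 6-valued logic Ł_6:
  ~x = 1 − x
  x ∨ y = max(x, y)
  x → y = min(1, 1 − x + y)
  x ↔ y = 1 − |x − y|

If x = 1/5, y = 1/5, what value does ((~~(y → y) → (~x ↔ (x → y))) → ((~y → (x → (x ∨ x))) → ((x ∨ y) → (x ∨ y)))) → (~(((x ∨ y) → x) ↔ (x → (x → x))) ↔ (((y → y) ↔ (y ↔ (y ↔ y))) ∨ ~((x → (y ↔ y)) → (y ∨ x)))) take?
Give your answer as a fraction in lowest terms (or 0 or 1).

1/5

y → y = 1/5 → 1/5 = 1
~(y → y) = ~1 = 0
~~(y → y) = ~0 = 1
~x = ~1/5 = 4/5
x → y = 1/5 → 1/5 = 1
~x ↔ (x → y) = 4/5 ↔ 1 = 4/5
~~(y → y) → (~x ↔ (x → y)) = 1 → 4/5 = 4/5
~y = ~1/5 = 4/5
x ∨ x = 1/5 ∨ 1/5 = 1/5
x → (x ∨ x) = 1/5 → 1/5 = 1
~y → (x → (x ∨ x)) = 4/5 → 1 = 1
x ∨ y = 1/5 ∨ 1/5 = 1/5
x ∨ y = 1/5 ∨ 1/5 = 1/5
(x ∨ y) → (x ∨ y) = 1/5 → 1/5 = 1
(~y → (x → (x ∨ x))) → ((x ∨ y) → (x ∨ y)) = 1 → 1 = 1
(~~(y → y) → (~x ↔ (x → y))) → ((~y → (x → (x ∨ x))) → ((x ∨ y) → (x ∨ y))) = 4/5 → 1 = 1
x ∨ y = 1/5 ∨ 1/5 = 1/5
(x ∨ y) → x = 1/5 → 1/5 = 1
x → x = 1/5 → 1/5 = 1
x → (x → x) = 1/5 → 1 = 1
((x ∨ y) → x) ↔ (x → (x → x)) = 1 ↔ 1 = 1
~(((x ∨ y) → x) ↔ (x → (x → x))) = ~1 = 0
y → y = 1/5 → 1/5 = 1
y ↔ y = 1/5 ↔ 1/5 = 1
y ↔ (y ↔ y) = 1/5 ↔ 1 = 1/5
(y → y) ↔ (y ↔ (y ↔ y)) = 1 ↔ 1/5 = 1/5
y ↔ y = 1/5 ↔ 1/5 = 1
x → (y ↔ y) = 1/5 → 1 = 1
y ∨ x = 1/5 ∨ 1/5 = 1/5
(x → (y ↔ y)) → (y ∨ x) = 1 → 1/5 = 1/5
~((x → (y ↔ y)) → (y ∨ x)) = ~1/5 = 4/5
((y → y) ↔ (y ↔ (y ↔ y))) ∨ ~((x → (y ↔ y)) → (y ∨ x)) = 1/5 ∨ 4/5 = 4/5
~(((x ∨ y) → x) ↔ (x → (x → x))) ↔ (((y → y) ↔ (y ↔ (y ↔ y))) ∨ ~((x → (y ↔ y)) → (y ∨ x))) = 0 ↔ 4/5 = 1/5
((~~(y → y) → (~x ↔ (x → y))) → ((~y → (x → (x ∨ x))) → ((x ∨ y) → (x ∨ y)))) → (~(((x ∨ y) → x) ↔ (x → (x → x))) ↔ (((y → y) ↔ (y ↔ (y ↔ y))) ∨ ~((x → (y ↔ y)) → (y ∨ x)))) = 1 → 1/5 = 1/5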